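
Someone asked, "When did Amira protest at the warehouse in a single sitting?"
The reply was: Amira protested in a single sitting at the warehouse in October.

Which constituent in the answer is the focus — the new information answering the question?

in October

The wh-word "when" asks about the time.
In the answer, "Amira", "in a single sitting" and "at the warehouse" are given — repeated from the question.
The constituent filling the time gap is "in October"; that is the focus and would carry nuclear stress.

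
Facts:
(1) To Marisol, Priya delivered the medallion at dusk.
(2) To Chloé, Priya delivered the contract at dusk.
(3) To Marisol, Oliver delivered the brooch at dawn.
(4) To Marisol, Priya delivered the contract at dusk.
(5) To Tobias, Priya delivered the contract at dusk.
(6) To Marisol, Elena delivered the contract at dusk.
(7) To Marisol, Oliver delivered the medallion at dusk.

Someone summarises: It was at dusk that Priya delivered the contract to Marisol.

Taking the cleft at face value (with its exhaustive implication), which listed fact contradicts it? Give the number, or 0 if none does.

The cleft puts "at dusk" in focus and presupposes the open proposition with agent = Priya, thing = the contract, recipient = Marisol.
The exhaustive reading says no other setting fits that background.
No listed fact matches the background with a different setting. Exhaustivity holds.

0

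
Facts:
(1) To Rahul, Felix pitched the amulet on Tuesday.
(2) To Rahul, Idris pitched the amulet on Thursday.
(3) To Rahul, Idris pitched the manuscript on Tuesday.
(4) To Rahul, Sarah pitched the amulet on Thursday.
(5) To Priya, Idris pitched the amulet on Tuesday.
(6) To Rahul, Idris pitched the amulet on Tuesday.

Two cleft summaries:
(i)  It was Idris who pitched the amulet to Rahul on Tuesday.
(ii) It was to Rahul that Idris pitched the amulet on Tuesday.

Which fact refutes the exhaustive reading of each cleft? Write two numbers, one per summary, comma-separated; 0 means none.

Summary (i) focuses "Idris" (the agent); background the amulet as thing and Rahul as recipient and on Tuesday as setting. Fact (1) matches that background with agent = Felix — refutes (i).
Summary (ii) focuses "Rahul" (the recipient); background Idris as agent and the amulet as thing and on Tuesday as setting. Fact (5) matches that background with recipient = Priya — refutes (ii).

1, 5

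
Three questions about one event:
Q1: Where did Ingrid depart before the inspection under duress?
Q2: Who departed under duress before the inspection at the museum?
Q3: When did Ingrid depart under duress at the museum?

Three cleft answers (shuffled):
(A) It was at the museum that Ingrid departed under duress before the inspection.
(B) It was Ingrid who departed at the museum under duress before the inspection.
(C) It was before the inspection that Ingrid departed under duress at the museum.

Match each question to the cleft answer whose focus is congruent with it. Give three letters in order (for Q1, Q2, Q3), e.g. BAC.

ABC

Q1 asks about the location; cleft (A) focuses "at the museum", which is the location — so Q1 → A.
Q2 asks about the subject (agent); cleft (B) focuses "Ingrid", which is the subject (agent) — so Q2 → B.
Q3 asks about the time; cleft (C) focuses "before the inspection", which is the time — so Q3 → C.
Mapping: Q1→A, Q2→B, Q3→C.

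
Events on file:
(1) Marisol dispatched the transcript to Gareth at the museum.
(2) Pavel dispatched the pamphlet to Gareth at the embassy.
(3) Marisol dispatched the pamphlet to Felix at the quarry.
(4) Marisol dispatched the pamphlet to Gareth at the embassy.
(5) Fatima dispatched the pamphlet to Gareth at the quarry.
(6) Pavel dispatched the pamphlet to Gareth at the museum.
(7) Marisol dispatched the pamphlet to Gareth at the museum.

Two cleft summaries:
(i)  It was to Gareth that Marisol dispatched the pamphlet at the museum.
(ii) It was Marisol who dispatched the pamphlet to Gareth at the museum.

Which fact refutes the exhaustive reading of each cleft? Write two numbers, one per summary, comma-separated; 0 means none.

0, 6

Summary (i) focuses "Gareth" (the recipient); background same agent, thing, setting (Marisol / the pamphlet / at the museum). No fact matches that background with a different recipient, so 0.
Summary (ii) focuses "Marisol" (the agent); background same thing, recipient, setting (the pamphlet / Gareth / at the museum). Fact (6) matches that background with agent = Pavel — refutes (ii).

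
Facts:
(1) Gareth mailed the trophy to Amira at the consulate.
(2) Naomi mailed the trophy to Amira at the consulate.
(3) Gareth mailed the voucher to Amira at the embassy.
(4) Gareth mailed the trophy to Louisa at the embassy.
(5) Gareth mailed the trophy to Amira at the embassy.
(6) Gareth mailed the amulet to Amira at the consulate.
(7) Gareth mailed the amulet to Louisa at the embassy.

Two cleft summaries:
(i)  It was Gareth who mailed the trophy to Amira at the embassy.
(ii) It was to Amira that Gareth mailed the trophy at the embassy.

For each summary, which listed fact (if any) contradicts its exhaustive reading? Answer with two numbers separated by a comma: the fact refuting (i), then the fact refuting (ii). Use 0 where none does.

Summary (i) focuses "Gareth" (the agent); background same thing, recipient, setting (the trophy / Amira / at the embassy). No fact matches that background with a different agent, so 0.
Summary (ii) focuses "Amira" (the recipient); background same agent, thing, setting (Gareth / the trophy / at the embassy). Fact (4) matches that background with recipient = Louisa — refutes (ii).

0, 4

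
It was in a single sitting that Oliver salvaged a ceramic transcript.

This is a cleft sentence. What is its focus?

In an it-cleft "It was X that/who ...", the clefted constituent X is the focus; the that/who-clause expresses the presupposed open proposition.
Here the focus is "in a single sitting". The backgrounded (presupposed) material includes "Oliver" and "a ceramic transcript".

in a single sitting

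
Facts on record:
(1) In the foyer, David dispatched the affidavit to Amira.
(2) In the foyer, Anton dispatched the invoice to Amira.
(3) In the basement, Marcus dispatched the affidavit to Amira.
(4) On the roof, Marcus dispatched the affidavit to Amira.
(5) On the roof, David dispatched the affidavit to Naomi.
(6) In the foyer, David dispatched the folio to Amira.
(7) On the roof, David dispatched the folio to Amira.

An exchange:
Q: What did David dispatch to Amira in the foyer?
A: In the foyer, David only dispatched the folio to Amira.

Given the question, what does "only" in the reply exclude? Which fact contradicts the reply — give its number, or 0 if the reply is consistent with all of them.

The question "What did ...?" targets the thing, so in the reply the focus falls on "the folio".
"Only" then excludes alternative things while the background — David as agent and Amira as recipient and in the foyer as setting — is held fixed.
Fact (1) shares the background with a different thing (the affidavit) — counterexample.
(Fact (7) would refute a reading with focus on the setting — but that is not what the question asks.)

1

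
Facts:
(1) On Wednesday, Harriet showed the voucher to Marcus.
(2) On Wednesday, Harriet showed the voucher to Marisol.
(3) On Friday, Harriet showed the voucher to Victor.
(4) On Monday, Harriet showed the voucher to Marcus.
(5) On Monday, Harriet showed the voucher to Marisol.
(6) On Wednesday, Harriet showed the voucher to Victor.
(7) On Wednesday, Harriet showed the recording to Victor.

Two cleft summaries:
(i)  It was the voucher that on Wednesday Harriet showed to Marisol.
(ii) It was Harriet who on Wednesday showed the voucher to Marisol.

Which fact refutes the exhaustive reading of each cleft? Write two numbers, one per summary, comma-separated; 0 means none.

(i): focus "the voucher". No fact shares Harriet as agent and Marisol as recipient and on Wednesday as setting with a different thing. 0.
(ii): focus "Harriet". No fact shares the voucher as thing and Marisol as recipient and on Wednesday as setting with a different agent. 0.

0, 0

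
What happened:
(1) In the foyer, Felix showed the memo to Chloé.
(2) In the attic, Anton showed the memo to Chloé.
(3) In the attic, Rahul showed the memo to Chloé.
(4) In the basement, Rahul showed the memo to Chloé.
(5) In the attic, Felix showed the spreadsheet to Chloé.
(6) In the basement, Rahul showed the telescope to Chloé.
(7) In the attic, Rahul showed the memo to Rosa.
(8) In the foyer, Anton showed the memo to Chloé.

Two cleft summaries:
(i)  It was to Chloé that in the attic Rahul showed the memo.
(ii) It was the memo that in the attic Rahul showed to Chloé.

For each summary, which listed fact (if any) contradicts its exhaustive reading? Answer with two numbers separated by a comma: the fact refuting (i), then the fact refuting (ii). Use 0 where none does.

7, 0

(i): focus "Chloé". Looking for Rahul as agent and the memo as thing and in the attic as setting with some other recipient — fact (7) has Rosa there. Refuted.
(ii): focus "the memo". No fact shares Rahul as agent and Chloé as recipient and in the attic as setting with a different thing. 0.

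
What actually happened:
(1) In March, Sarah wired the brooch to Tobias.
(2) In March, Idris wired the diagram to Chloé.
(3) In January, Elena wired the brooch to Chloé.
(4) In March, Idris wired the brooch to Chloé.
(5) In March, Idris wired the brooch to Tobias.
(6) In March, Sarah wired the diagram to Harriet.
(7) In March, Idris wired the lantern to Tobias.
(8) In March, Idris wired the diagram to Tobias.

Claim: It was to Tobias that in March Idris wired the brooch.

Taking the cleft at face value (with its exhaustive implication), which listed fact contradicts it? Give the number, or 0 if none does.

4

Focus of the cleft: "Tobias" (the recipient). Presupposed background: Idris as agent and the brooch as thing and in March as setting.
Exhaustivity: Tobias is the only recipient satisfying that background.
Fact (4) shares the background but with recipient = Chloé; exhaustivity is violated.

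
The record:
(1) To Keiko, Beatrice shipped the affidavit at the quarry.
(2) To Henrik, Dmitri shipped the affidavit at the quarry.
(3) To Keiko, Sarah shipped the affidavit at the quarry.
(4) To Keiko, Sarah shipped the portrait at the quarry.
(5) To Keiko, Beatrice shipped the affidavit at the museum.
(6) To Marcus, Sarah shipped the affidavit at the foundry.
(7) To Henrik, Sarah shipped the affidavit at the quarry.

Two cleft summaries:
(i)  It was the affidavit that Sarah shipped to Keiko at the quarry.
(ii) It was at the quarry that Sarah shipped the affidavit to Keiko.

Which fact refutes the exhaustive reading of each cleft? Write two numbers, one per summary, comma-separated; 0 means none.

(i): focus "the affidavit". Looking for agent = Sarah, recipient = Keiko, setting = at the quarry with some other thing — fact (4) has the portrait there. Refuted.
(ii): focus "at the quarry". No fact shares agent = Sarah, thing = the affidavit, recipient = Keiko with a different setting. 0.

4, 0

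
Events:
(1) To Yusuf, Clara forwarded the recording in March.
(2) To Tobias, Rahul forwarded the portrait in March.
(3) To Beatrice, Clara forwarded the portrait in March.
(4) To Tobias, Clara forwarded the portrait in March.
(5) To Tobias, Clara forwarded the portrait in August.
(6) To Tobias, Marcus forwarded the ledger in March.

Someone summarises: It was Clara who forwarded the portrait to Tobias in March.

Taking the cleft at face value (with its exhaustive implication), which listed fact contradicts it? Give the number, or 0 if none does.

The cleft puts "Clara" in focus and presupposes the open proposition with same thing, recipient, setting (the portrait / Tobias / in March).
Exhaustivity: Clara is the only agent satisfying that background.
But fact (2) also has same thing, recipient, setting (the portrait / Tobias / in March), with agent = Rahul — so the exhaustive reading fails.

2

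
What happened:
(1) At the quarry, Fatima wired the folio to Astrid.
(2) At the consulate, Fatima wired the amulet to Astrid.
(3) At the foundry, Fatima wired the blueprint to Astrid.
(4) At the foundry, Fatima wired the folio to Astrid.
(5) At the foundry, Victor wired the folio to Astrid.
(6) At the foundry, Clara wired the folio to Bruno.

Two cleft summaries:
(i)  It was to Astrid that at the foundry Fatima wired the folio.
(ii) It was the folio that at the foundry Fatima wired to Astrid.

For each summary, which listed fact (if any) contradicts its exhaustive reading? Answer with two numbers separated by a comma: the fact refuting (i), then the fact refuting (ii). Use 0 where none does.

0, 3

Summary (i) focuses "Astrid" (the recipient); background Fatima as agent and the folio as thing and at the foundry as setting. No fact matches that background with a different recipient, so 0.
Summary (ii) focuses "the folio" (the thing); background Fatima as agent and Astrid as recipient and at the foundry as setting. Fact (3) matches that background with thing = the blueprint — refutes (ii).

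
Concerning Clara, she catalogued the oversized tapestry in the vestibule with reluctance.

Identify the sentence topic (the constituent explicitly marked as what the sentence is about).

Clara

The construction explicitly marks "Clara" as what the sentence is about — the topic.
The remainder of the clause is the comment (what is said about the topic).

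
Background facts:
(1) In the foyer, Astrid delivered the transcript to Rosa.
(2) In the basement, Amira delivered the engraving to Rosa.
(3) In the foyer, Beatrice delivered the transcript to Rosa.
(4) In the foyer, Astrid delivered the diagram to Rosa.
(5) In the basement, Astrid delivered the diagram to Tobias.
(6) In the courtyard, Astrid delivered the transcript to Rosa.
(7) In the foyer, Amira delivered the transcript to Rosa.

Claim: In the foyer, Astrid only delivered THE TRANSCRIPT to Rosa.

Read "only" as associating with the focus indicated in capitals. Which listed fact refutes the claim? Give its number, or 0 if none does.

The capitals mark "the transcript" as focus. So "only" rules out other things, with the rest (Astrid as agent and Rosa as recipient and in the foyer as setting) as background.
Fact (4) shares the background but differs in thing (the diagram) — a counterexample.

4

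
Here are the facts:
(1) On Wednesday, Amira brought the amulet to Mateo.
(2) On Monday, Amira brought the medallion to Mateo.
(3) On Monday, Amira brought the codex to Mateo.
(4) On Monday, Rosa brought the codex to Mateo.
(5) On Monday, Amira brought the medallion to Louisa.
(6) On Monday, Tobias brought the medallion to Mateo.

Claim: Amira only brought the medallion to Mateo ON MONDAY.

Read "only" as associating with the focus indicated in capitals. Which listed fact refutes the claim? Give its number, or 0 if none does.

0

Focus (in capitals) is "on Monday" — the setting. "Only" excludes alternative settings while holding fixed Amira as agent and the medallion as thing and Mateo as recipient.
Every other fact changes something in the background, not just the setting. Nothing refutes the claim.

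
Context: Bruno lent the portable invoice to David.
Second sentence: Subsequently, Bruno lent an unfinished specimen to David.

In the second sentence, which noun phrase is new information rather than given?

an unfinished specimen

"Bruno" and "David" in the second sentence are given — already mentioned in the context.
"an unfinished specimen" has no antecedent in the context; it is discourse-new (the indefinite article also signals a new referent).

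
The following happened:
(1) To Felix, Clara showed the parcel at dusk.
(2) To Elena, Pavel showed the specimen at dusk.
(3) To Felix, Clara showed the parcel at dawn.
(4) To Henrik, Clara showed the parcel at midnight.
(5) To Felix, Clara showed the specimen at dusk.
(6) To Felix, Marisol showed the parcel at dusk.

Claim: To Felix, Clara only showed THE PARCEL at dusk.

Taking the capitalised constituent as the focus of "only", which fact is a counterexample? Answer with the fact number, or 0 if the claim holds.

5

The capitals mark "the parcel" as focus. So "only" rules out other things, with the rest (agent = Clara, recipient = Felix, setting = at dusk) as background.
Fact (5) matches on agent = Clara, recipient = Felix, setting = at dusk, but has thing = the specimen instead. That refutes the claim.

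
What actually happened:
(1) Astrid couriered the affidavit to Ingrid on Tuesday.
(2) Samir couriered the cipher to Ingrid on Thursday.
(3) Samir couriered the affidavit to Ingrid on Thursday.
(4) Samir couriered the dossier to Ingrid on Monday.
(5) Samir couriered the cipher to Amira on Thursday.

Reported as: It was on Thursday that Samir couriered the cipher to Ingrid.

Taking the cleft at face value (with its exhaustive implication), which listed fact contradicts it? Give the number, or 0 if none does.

0

The cleft puts "on Thursday" in focus and presupposes the open proposition with agent = Samir, thing = the cipher, recipient = Ingrid.
The exhaustive reading says no other setting fits that background.
No listed fact matches the background with a different setting. Exhaustivity holds.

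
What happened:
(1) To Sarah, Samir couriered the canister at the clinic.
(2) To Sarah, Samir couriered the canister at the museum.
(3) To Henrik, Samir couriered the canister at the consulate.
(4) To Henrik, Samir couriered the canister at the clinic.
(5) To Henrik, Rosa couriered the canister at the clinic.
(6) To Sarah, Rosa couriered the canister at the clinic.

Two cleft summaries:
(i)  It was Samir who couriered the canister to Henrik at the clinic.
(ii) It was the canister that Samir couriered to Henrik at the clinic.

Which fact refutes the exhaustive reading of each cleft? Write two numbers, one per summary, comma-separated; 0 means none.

(i): focus "Samir". Looking for the canister as thing and Henrik as recipient and at the clinic as setting with some other agent — fact (5) has Rosa there. Refuted.
(ii): focus "the canister". No fact shares Samir as agent and Henrik as recipient and at the clinic as setting with a different thing. 0.

5, 0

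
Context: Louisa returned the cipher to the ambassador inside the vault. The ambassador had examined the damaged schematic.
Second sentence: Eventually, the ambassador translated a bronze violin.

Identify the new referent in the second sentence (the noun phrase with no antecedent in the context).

a bronze violin

"the ambassador" in the second sentence is given — already mentioned in the context.
"a bronze violin" has no antecedent in the context; it is discourse-new (the indefinite article also signals a new referent).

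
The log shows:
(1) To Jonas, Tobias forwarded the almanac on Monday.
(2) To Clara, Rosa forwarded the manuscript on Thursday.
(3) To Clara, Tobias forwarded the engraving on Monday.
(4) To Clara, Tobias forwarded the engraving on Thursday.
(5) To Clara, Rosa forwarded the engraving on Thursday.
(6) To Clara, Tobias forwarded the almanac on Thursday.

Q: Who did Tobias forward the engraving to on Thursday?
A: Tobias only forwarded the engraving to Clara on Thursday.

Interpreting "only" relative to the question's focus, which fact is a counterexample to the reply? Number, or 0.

Answering "Who did ... to ...?" puts focus on the recipient — here, "Clara".
So "only" ranges over recipients; the rest (agent = Tobias, thing = the engraving, setting = on Thursday) is presupposed.
No listed fact shares that background with another recipient. Nothing contradicts the reply.
(Fact (6) would refute a reading with focus on the thing — but that is not what the question asks.)

0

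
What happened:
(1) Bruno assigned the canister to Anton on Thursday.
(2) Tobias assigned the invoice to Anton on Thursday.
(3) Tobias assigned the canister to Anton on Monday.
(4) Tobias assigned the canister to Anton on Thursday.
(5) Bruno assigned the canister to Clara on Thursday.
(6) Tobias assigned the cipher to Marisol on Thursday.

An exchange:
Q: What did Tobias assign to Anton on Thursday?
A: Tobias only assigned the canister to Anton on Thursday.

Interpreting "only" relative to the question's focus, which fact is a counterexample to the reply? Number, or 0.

2

The question "What did ...?" targets the thing, so in the reply the focus falls on "the canister".
So "only" ranges over things; the rest (agent = Tobias, recipient = Anton, setting = on Thursday) is presupposed.
Fact (2) keeps agent = Tobias, recipient = Anton, setting = on Thursday but has thing = the invoice; that refutes the reply.
(Fact (3) would refute a reading with focus on the setting — but that is not what the question asks.)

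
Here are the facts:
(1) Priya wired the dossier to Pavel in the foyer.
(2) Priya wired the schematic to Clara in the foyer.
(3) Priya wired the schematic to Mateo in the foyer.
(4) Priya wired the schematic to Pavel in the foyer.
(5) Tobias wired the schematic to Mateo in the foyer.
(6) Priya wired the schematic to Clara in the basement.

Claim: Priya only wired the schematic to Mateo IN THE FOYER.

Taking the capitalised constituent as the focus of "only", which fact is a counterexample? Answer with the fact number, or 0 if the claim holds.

0

The capitals mark "in the foyer" as focus. So "only" rules out other settings, with the rest (Priya as agent and the schematic as thing and Mateo as recipient) as background.
Every other fact changes something in the background, not just the setting. Nothing refutes the claim.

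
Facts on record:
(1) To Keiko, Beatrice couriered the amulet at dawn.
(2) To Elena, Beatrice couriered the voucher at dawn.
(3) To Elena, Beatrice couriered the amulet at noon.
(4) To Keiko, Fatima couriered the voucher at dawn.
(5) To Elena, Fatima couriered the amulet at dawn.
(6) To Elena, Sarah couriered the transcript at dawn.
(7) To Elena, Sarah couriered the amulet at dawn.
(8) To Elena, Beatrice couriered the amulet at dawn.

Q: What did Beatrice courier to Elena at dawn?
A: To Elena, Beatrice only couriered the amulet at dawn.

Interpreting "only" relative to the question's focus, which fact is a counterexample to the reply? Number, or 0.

2

The question "What did ...?" targets the thing, so in the reply the focus falls on "the amulet".
"Only" then excludes alternative things while the background — agent = Beatrice, recipient = Elena, setting = at dawn — is held fixed.
Fact (2) keeps agent = Beatrice, recipient = Elena, setting = at dawn but has thing = the voucher; that refutes the reply.
(Fact (3) would refute a reading with focus on the setting — but that is not what the question asks.)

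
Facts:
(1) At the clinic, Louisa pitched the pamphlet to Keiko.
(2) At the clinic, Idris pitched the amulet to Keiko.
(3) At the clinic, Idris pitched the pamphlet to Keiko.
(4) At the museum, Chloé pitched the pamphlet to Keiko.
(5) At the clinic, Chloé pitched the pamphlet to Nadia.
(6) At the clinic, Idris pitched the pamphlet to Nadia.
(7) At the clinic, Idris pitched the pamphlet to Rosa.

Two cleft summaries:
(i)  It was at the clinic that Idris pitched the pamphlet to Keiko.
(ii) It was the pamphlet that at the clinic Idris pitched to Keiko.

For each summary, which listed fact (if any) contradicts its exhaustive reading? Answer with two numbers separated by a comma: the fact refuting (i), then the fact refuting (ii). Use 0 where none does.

(i): focus "at the clinic". No fact shares agent = Idris, thing = the pamphlet, recipient = Keiko with a different setting. 0.
(ii): focus "the pamphlet". Looking for agent = Idris, recipient = Keiko, setting = at the clinic with some other thing — fact (2) has the amulet there. Refuted.

0, 2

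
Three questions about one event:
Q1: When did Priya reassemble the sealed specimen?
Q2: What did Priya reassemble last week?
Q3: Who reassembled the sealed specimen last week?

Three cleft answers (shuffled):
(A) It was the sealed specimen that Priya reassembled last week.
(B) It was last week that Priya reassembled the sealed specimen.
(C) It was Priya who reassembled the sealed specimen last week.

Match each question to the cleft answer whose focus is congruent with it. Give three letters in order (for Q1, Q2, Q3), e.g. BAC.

BAC

Q1 asks about the time; cleft (B) focuses "last week", which is the time — so Q1 → B.
Q2 asks about the direct object; cleft (A) focuses "the sealed specimen", which is the direct object — so Q2 → A.
Q3 asks about the subject (agent); cleft (C) focuses "Priya", which is the subject (agent) — so Q3 → C.
Mapping: Q1→B, Q2→A, Q3→C.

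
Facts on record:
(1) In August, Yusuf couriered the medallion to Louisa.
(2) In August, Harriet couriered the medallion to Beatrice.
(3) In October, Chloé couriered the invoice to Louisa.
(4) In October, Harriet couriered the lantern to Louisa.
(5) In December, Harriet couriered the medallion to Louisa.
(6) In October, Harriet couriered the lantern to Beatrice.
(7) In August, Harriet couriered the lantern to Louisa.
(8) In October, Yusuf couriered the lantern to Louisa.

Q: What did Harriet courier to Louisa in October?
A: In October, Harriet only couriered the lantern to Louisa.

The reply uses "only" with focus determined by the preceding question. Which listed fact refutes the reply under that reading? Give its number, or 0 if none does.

Answering "What did ...?" puts focus on the thing — here, "the lantern".
"Only" then excludes alternative things while the background — same agent, recipient, setting (Harriet / Louisa / in October) — is held fixed.
No listed fact shares that background with another thing. Nothing contradicts the reply.
(Fact (6) would refute a reading with focus on the recipient — but that is not what the question asks.)

0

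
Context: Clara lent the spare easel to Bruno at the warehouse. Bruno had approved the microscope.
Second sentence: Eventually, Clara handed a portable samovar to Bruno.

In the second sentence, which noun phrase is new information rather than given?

a portable samovar

"Clara" and "Bruno" in the second sentence are given — already mentioned in the context.
"a portable samovar" has no antecedent in the context; it is discourse-new (the indefinite article also signals a new referent).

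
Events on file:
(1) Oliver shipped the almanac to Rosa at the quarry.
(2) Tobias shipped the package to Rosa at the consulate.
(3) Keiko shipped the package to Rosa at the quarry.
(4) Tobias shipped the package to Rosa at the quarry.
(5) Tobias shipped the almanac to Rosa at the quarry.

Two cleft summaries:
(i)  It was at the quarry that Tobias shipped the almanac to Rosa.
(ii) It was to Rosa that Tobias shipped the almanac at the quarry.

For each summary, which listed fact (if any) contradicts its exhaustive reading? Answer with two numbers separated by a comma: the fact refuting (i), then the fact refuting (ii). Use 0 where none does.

(i): focus "at the quarry". No fact shares Tobias as agent and the almanac as thing and Rosa as recipient with a different setting. 0.
(ii): focus "Rosa". No fact shares Tobias as agent and the almanac as thing and at the quarry as setting with a different recipient. 0.

0, 0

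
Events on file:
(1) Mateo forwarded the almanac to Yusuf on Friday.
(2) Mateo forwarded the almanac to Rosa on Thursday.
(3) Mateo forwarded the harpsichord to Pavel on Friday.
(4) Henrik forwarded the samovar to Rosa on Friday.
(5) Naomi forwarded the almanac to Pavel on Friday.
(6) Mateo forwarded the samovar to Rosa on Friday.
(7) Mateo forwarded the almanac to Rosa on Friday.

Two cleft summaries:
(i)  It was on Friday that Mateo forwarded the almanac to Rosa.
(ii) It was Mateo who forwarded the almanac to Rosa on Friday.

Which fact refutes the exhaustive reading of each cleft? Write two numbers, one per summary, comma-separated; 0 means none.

Summary (i) focuses "on Friday" (the setting); background Mateo as agent and the almanac as thing and Rosa as recipient. Fact (2) matches that background with setting = on Thursday — refutes (i).
Summary (ii) focuses "Mateo" (the agent); background the almanac as thing and Rosa as recipient and on Friday as setting. No fact matches that background with a different agent, so 0.

2, 0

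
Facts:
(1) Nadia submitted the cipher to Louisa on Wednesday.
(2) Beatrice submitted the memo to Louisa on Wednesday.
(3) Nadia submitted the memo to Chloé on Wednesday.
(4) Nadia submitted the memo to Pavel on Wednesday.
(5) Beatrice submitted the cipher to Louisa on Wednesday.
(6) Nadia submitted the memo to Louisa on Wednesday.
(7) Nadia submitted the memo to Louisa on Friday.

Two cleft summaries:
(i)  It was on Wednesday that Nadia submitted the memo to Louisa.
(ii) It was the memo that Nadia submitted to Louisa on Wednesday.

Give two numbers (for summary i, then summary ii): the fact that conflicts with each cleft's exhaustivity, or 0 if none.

7, 1

Summary (i) focuses "on Wednesday" (the setting); background same agent, thing, recipient (Nadia / the memo / Louisa). Fact (7) matches that background with setting = on Friday — refutes (i).
Summary (ii) focuses "the memo" (the thing); background same agent, recipient, setting (Nadia / Louisa / on Wednesday). Fact (1) matches that background with thing = the cipher — refutes (ii).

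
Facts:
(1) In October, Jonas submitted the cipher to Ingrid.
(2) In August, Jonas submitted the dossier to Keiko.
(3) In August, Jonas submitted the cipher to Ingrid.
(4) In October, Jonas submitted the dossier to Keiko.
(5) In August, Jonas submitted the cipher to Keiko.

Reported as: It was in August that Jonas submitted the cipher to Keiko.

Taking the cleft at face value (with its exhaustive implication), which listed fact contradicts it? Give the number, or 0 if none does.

The cleft puts "in August" in focus and presupposes the open proposition with same agent, thing, recipient (Jonas / the cipher / Keiko).
The exhaustive reading says no other setting fits that background.
No listed fact matches the background with a different setting. Exhaustivity holds.

0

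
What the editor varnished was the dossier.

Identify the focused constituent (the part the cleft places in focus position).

In a pseudo-cleft "What ... was X", the post-copular constituent X is the focus.
Here the focus is "the dossier". The backgrounded (presupposed) material includes "the editor".

the dossier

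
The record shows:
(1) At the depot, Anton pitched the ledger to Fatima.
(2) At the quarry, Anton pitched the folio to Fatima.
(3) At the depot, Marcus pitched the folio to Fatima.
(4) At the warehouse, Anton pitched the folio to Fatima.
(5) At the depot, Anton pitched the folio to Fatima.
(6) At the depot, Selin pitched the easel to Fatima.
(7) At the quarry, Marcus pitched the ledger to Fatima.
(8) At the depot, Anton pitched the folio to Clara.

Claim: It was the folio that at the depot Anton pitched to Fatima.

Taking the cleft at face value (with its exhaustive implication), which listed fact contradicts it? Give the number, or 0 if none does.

Focus of the cleft: "the folio" (the thing). Presupposed background: Anton as agent and Fatima as recipient and at the depot as setting.
Exhaustivity: the folio is the only thing satisfying that background.
But fact (1) also has Anton as agent and Fatima as recipient and at the depot as setting, with thing = the ledger — so the exhaustive reading fails.

1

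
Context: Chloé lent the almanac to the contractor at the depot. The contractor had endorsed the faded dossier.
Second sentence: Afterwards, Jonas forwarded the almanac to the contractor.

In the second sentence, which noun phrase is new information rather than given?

Jonas

"the almanac" and "the contractor" in the second sentence are given — already mentioned in the context.
"Jonas" has no antecedent in the context; it is discourse-new.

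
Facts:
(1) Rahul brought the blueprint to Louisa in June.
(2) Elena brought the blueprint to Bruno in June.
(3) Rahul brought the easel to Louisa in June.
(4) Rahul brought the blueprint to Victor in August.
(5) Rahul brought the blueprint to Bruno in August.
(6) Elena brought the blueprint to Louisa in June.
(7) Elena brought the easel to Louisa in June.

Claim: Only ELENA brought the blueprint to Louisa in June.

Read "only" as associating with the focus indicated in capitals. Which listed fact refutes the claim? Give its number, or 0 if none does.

1

Focus (in capitals) is "Elena" — the agent. "Only" excludes alternative agents while holding fixed same thing, recipient, setting (the blueprint / Louisa / in June).
Fact (1) matches on same thing, recipient, setting (the blueprint / Louisa / in June), but has agent = Rahul instead. That refutes the claim.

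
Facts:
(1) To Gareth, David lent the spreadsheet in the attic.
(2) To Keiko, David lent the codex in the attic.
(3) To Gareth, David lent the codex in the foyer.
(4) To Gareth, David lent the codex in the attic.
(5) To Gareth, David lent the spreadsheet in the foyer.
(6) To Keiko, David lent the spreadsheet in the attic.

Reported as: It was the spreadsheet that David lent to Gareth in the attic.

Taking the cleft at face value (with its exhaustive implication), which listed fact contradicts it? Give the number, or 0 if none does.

The cleft puts "the spreadsheet" in focus and presupposes the open proposition with David as agent and Gareth as recipient and in the attic as setting.
Exhaustivity: the spreadsheet is the only thing satisfying that background.
Fact (4) shares the background but with thing = the codex; exhaustivity is violated.

4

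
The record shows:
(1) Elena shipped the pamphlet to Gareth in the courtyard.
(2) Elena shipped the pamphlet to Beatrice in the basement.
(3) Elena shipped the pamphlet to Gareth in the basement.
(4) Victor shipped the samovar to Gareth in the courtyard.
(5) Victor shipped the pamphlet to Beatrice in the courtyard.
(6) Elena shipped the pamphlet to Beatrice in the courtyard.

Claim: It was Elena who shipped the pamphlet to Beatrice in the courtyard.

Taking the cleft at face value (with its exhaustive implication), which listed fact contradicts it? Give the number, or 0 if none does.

5

Focus of the cleft: "Elena" (the agent). Presupposed background: thing = the pamphlet, recipient = Beatrice, setting = in the courtyard.
Exhaustivity: Elena is the only agent satisfying that background.
Fact (5) shares the background but with agent = Victor; exhaustivity is violated.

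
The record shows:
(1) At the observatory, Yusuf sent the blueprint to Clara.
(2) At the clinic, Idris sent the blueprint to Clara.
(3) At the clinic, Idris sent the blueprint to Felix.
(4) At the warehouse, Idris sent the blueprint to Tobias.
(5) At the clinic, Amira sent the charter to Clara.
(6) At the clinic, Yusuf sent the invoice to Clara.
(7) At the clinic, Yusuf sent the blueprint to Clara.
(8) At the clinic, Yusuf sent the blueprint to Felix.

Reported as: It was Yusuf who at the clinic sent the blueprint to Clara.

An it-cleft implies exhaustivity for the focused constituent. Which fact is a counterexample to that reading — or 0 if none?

2

The cleft puts "Yusuf" in focus and presupposes the open proposition with same thing, recipient, setting (the blueprint / Clara / at the clinic).
Exhaustivity: Yusuf is the only agent satisfying that background.
But fact (2) also has same thing, recipient, setting (the blueprint / Clara / at the clinic), with agent = Idris — so the exhaustive reading fails.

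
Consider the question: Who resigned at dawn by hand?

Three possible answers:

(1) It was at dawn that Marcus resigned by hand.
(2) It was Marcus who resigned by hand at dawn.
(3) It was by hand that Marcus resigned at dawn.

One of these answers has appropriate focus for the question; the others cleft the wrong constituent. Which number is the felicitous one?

The question word "who" targets the subject (agent).
Option (1) clefts "at dawn" — the time, not what was asked.
Option (2) clefts "Marcus" — that matches what the question asks about.
Option (3) clefts "by hand" — the manner, not what was asked.
So the congruent reply is (2).

2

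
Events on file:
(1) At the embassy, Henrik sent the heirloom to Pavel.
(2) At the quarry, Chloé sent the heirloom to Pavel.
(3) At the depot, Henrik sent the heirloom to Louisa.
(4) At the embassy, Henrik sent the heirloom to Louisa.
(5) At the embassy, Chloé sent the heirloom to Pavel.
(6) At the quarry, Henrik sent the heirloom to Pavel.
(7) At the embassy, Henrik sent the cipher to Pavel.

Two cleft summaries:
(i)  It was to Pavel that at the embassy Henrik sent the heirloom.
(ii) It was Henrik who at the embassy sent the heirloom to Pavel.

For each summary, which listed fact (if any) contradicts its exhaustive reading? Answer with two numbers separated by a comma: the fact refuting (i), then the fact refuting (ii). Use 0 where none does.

Summary (i) focuses "Pavel" (the recipient); background Henrik as agent and the heirloom as thing and at the embassy as setting. Fact (4) matches that background with recipient = Louisa — refutes (i).
Summary (ii) focuses "Henrik" (the agent); background the heirloom as thing and Pavel as recipient and at the embassy as setting. Fact (5) matches that background with agent = Chloé — refutes (ii).

4, 5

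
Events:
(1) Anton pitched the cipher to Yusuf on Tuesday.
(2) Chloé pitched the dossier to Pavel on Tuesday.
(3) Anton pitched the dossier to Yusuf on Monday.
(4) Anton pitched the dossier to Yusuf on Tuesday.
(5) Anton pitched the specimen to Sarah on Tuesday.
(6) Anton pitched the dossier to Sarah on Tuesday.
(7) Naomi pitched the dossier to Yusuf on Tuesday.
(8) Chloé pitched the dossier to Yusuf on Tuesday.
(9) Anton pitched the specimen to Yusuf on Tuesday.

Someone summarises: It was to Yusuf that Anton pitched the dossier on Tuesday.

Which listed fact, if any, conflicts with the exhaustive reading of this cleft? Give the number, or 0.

6

Focus of the cleft: "Yusuf" (the recipient). Presupposed background: same agent, thing, setting (Anton / the dossier / on Tuesday).
The exhaustive reading says no other recipient fits that background.
Fact (6) shares the background but with recipient = Sarah; exhaustivity is violated.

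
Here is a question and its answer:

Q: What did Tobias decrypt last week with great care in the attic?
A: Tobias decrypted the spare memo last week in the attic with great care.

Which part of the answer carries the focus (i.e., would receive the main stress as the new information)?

the spare memo

The wh-word "what" asks about the direct object.
In the answer, "Tobias", "with great care", "last week" and "in the attic" are given — repeated from the question.
The constituent filling the direct object gap is "the spare memo"; that is the focus and would carry nuclear stress.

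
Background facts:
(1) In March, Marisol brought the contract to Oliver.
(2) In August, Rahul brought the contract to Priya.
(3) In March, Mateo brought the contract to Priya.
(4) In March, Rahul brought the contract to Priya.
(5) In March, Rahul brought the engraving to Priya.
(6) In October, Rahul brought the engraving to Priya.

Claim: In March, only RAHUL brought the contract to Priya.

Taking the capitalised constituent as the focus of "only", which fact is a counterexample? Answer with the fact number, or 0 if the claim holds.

3

Focus (in capitals) is "Rahul" — the agent. "Only" excludes alternative agents while holding fixed the contract as thing and Priya as recipient and in March as setting.
Fact (3) matches on the contract as thing and Priya as recipient and in March as setting, but has agent = Mateo instead. That refutes the claim.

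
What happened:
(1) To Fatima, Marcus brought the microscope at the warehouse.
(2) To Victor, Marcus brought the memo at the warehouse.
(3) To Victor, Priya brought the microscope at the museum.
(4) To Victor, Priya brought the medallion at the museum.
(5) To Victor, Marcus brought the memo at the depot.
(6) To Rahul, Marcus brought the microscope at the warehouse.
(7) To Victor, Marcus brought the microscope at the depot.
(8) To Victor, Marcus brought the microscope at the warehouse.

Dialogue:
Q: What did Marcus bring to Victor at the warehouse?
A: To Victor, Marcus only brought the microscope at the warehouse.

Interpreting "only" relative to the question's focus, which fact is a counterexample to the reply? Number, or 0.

2

Answering "What did ...?" puts focus on the thing — here, "the microscope".
"Only" then excludes alternative things while the background — same agent, recipient, setting (Marcus / Victor / at the warehouse) — is held fixed.
Fact (2) shares the background with a different thing (the memo) — counterexample.
(Fact (1) would refute a reading with focus on the recipient — but that is not what the question asks.)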